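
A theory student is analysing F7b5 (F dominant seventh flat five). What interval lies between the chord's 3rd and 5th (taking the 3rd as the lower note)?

diminished 3rd

F7b5: F, A, C♭, E♭.
The 3rd is A and the 5th is C♭.
A up to C♭ is 2 semitones, a whole step narrower than a major third, so the interval is diminished.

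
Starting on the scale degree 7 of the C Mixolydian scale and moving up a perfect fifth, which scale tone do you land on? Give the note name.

F

The scale is C D E F G A B♭.
The scale degree 7 is B♭; a perfect fifth above that is F — scale degree 4.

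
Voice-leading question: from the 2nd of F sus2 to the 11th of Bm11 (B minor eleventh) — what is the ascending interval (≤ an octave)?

major sixth

F sus2 has G as its 2nd, and Bm11 (B minor eleventh) has E as its 11th.
G up to E spans 6 letter names and 9 semitones — a major sixth.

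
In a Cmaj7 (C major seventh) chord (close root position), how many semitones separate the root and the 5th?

Cmaj7: C, E, G, B.
C to G is a perfect fifth: 7 semitones.

7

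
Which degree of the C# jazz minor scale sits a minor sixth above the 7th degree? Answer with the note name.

G#

The scale is C# D# E F# G# A# B#.
The 7th degree is B#; a minor sixth above that is G# — scale degree 5.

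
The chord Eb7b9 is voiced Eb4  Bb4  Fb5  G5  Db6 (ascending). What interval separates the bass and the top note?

The outer voices are Eb4 and Db6.
Eb up to Db is 22 semitones, a half step narrower than a major fourteenth, so the interval is minor.

minor 14th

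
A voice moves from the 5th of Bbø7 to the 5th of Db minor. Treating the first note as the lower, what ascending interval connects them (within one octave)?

Bbø7 has Fb as its 5th, and Db minor has Ab as its 5th.
Counting 3 letters and 4 half steps from Fb gives a major third.

major 3rd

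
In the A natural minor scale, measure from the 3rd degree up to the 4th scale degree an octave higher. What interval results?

The scale runs A B C D E F G.
That puts C below D.
From C to D is 14 semitones, exactly the major ninth.

M9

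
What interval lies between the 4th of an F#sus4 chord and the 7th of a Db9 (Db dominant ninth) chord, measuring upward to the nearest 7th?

d2

F#sus4 has B as its 4th, and Db9 (Db dominant ninth) has Cb as its 7th.
From B to Cb: 0 semitones over a second = diminished.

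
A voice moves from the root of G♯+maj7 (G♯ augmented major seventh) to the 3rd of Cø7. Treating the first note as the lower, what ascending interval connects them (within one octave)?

G♯+maj7 (G♯ augmented major seventh) has G♯ as its root, and Cø7 has E♭ as its 3rd.
From G♯ to E♭: 7 semitones over a sixth = diminished.

diminished sixth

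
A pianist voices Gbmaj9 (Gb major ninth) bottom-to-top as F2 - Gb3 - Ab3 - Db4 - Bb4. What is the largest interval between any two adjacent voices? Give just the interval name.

minor ninth

Adjacent intervals: F2→Gb3 = minor ninth; Gb3→Ab3 = major second; Ab3→Db4 = perfect fourth; Db4→Bb4 = major sixth.
The largest is F2 to Gb3, a minor ninth (13 semitones).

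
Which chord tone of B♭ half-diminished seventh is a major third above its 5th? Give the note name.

Ab

B♭m7b5: B♭–D♭–F♭–A♭.
The 5th is F♭. A major third above F♭ is A♭.
A♭ is the chord's 7th.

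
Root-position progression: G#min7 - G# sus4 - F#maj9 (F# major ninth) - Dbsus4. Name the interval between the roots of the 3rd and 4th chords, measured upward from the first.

The roots are F# and Db.
From F# to Db: 7 semitones over a sixth = diminished.

diminished sixth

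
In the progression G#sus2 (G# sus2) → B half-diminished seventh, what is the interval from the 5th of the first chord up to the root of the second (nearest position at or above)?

The 5th of G#sus2 (G# sus2) is D#; the root of B half-diminished seventh is B.
D# up to B is 8 semitones, a half step narrower than a major sixth, so the interval is minor.

minor sixth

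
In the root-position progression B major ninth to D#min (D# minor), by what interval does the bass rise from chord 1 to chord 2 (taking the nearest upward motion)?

The roots are B and D#.
Counting 3 letters and 4 half steps from B gives a major third.

M3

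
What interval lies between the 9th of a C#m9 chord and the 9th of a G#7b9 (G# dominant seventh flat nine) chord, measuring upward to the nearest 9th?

diminished 5th

C#m9 has D# as its 9th, and G#7b9 (G# dominant seventh flat nine) has A as its 9th.
From D# to A: 6 semitones over a fifth = diminished.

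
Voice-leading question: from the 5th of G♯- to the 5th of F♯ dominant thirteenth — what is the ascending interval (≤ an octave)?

minor seventh

G♯- has D♯ as its 5th, and F♯ dominant thirteenth has C♯ as its 5th.
From D♯ to C♯: 10 semitones over a seventh = minor.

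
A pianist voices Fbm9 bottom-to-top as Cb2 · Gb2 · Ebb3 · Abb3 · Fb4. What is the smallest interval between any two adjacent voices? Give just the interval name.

perfect fourth

Adjacent intervals: Cb2→Gb2 = perfect fifth; Gb2→Ebb3 = minor sixth; Ebb3→Abb3 = perfect fourth; Abb3→Fb4 = major sixth.
The smallest is Ebb3 to Abb3, a perfect fourth (5 semitones).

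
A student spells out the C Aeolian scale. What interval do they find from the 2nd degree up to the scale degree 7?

Spelling the C Aeolian scale: C D Eb F G Ab Bb.
That puts D below Bb.
From D to Bb: 8 semitones over a sixth = minor.

minor sixth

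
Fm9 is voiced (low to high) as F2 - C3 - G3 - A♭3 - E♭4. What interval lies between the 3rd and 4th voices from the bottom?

minor second

Those voices are G3 and A♭3.
2 letter names make it a second; at 1 semitone (a half step narrower than major) the quality is minor.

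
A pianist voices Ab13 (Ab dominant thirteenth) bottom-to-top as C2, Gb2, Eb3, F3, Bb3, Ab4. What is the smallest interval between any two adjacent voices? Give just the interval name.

Adjacent intervals: C2→Gb2 = diminished fifth; Gb2→Eb3 = major sixth; Eb3→F3 = major second; F3→Bb3 = perfect fourth; Bb3→Ab4 = minor seventh.
The smallest is Eb3 to F3, a major second (2 semitones).

major second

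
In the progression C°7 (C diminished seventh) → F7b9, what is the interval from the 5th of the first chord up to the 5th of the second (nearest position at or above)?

augmented fourth

C°7 (C diminished seventh) has G♭ as its 5th, and F7b9 has C as its 5th.
G♭ up to C is 6 semitones, a half step wider than a perfect fourth, so the interval is augmented.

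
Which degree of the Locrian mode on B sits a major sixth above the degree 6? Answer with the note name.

E

The scale is B C D E F G A.
The degree 6 is G; a major sixth above that is E — scale degree 4.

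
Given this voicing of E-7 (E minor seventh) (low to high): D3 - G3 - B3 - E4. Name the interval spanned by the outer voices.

major ninth

The outer voices are D3 and E4.
Counting 9 letters and 14 half steps from D gives a major ninth.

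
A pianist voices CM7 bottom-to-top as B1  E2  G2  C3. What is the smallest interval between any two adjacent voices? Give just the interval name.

Adjacent intervals: B1→E2 = perfect fourth; E2→G2 = minor third; G2→C3 = perfect fourth.
The smallest is E2 to G2, a minor third (3 semitones).

m3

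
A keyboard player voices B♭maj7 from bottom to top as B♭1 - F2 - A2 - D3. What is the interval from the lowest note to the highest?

major tenth

The outer voices are B♭1 and D3.
From B♭ to D is 16 semitones, exactly the major tenth.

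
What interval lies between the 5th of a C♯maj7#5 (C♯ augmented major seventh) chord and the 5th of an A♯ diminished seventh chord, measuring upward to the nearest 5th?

C♯maj7#5 (C♯ augmented major seventh) has G𝄪 as its 5th, and A♯ diminished seventh has E as its 5th.
G𝄪 up to E is 7 semitones, a whole step narrower than a major sixth, so the interval is diminished.

diminished sixth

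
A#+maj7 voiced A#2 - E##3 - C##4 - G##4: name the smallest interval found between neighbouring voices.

perfect 5th

Adjacent intervals: A#2→E##3 = augmented fifth; E##3→C##4 = minor sixth; C##4→G##4 = perfect fifth.
The smallest is C##4 to G##4, a perfect fifth (7 semitones).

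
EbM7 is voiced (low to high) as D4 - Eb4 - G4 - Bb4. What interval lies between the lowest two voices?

minor second

Those voices are D4 and Eb4.
From D to Eb: 1 semitone over a second = minor.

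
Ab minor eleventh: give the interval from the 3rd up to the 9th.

major seventh

Abm11 (Ab minor eleventh): Ab Cb Eb Gb Bb Db.
So we need the interval from Cb up to Bb.
Cb up to Bb spans 7 letter names and 11 semitones — a major seventh.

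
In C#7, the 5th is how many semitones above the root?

C#7 is spelled C#-E#-G#-B.
C# to G# is a perfect fifth: 7 semitones.

7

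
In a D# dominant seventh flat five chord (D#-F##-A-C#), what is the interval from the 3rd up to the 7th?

diminished fifth

So we need the interval from F## up to C#.
From F## to C#: 6 semitones over a fifth = diminished.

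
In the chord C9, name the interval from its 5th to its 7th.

C9 is spelled C E G B♭ D.
That puts G below B♭.
From G to B♭: 3 semitones over a third = minor.

minor third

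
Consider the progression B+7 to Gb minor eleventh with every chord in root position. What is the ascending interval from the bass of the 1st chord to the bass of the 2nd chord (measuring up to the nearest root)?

The roots are B and Gb.
6 letter names make it a sixth; at 7 semitones (a whole step narrower than major) the quality is diminished.

diminished 6th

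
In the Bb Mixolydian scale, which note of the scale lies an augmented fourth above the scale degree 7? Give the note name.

D

The scale is Bb C D Eb F G Ab.
The scale degree 7 is Ab; an augmented fourth above that is D — scale degree 3.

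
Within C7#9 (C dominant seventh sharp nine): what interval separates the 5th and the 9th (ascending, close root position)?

Spelling the chord: C–E–G–Bb–D#.
The 5th is G and the 9th is D#.
5 letter names make it a fifth; at 8 semitones (a half step wider than perfect) the quality is augmented.

augmented fifth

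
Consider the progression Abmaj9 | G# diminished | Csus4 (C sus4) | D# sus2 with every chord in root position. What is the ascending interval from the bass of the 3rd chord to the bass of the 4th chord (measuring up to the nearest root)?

augmented 2nd

The roots are C and D#.
C up to D# is 3 semitones, a half step wider than a major second, so the interval is augmented.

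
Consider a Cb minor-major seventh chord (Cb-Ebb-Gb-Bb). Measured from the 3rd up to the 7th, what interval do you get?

So we need the interval from Ebb up to Bb.
5 letter names make it a fifth; at 8 semitones (a half step wider than perfect) the quality is augmented.

augmented fifth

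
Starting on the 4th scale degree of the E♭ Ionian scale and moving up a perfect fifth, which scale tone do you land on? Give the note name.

Eb

The scale is E♭ F G A♭ B♭ C D.
The 4th scale degree is A♭; a perfect fifth above that is E♭ — scale degree 1.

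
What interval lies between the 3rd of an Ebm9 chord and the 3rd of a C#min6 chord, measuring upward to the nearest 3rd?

augmented 6th

Ebm9 has Gb as its 3rd, and C#min6 has E as its 3rd.
From Gb to E: 10 semitones over a sixth = augmented.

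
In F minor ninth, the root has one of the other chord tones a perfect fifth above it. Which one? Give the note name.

C

Fm9 is spelled F-A♭-C-E♭-G.
The root is F. A perfect fifth above F is C.
C is the chord's 5th.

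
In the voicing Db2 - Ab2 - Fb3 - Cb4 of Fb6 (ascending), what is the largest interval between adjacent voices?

Adjacent intervals: Db2→Ab2 = perfect fifth; Ab2→Fb3 = minor sixth; Fb3→Cb4 = perfect fifth.
The largest is Ab2 to Fb3, a minor sixth (8 semitones).

m6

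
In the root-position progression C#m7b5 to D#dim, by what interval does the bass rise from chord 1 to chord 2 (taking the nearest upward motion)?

major second

The roots are C# and D#.
Counting 2 letters and 2 half steps from C# gives a major second.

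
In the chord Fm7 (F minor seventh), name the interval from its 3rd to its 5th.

The chord tones of Fm7 (F minor seventh) are F-A♭-C-E♭.
3rd = A♭; 5th = C.
A♭ up to C spans 3 letter names and 4 semitones — a major third.

major third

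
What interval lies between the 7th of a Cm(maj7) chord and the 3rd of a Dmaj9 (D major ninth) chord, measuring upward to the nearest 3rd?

P5

The 7th of Cm(maj7) is B; the 3rd of Dmaj9 (D major ninth) is F#.
From B to F# is 7 semitones, exactly the perfect fifth.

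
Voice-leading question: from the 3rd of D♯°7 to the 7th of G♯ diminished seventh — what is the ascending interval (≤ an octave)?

The 3rd of D♯°7 is F♯; the 7th of G♯ diminished seventh is F.
F♯ up to F is 11 semitones, a half step narrower than a perfect octave, so the interval is diminished.

diminished octave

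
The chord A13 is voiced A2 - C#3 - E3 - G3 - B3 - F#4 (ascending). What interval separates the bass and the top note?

major thirteenth

The outer voices are A2 and F#4.
A up to F# spans 13 letter names and 21 semitones — a major thirteenth.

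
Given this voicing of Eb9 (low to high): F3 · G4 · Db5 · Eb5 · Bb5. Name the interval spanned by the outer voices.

The outer voices are F3 and Bb5.
From F to Bb is 29 semitones, exactly the perfect 18th.

perfect 18th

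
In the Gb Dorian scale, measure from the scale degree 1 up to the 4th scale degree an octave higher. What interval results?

The scale runs Gb Ab Bbb Cb Db Eb Fb.
That puts Gb below Cb.
Counting 11 letters and 17 half steps from Gb gives a perfect eleventh.

P11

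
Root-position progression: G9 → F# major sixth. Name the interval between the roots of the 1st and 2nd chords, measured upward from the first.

major seventh

The roots are G and F#.
G up to F# spans 7 letter names and 11 semitones — a major seventh.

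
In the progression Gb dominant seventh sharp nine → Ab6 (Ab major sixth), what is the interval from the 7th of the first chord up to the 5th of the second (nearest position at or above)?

major seventh

The 7th of Gb dominant seventh sharp nine is Fb; the 5th of Ab6 (Ab major sixth) is Eb.
Fb up to Eb spans 7 letter names and 11 semitones — a major seventh.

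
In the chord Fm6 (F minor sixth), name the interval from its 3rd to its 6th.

augmented fourth

The chord tones of Fmin6 are F–A♭–C–D.
3rd = A♭; 6th = D.
4 letter names make it a fourth; at 6 semitones (a half step wider than perfect) the quality is augmented.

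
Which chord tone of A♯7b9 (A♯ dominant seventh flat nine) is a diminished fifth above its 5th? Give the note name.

B

A♯7b9: A♯, C𝄪, E♯, G♯, B.
The 5th is E♯. A diminished fifth above E♯ is B.
B is the chord's 9th.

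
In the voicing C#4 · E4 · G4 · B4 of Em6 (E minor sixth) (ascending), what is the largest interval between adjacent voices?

major third

Adjacent intervals: C#4→E4 = minor third; E4→G4 = minor third; G4→B4 = major third.
The largest is G4 to B4, a major third (4 semitones).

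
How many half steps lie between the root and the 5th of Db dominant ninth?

Spelling the chord: Db–F–Ab–Cb–Eb.
Db to Ab is a perfect fifth: 7 semitones.

7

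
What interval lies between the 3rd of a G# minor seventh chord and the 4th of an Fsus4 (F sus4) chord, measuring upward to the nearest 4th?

G# minor seventh has B as its 3rd, and Fsus4 (F sus4) has Bb as its 4th.
8 letter names make it an octave; at 11 semitones (a half step narrower than perfect) the quality is diminished.

d8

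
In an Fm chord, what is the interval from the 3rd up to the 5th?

Fm (F minor): F–Ab–C.
The 3rd is Ab and the 5th is C.
Counting 3 letters and 4 half steps from Ab gives a major third.

major third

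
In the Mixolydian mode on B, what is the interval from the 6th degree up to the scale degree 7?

The scale runs B C# D# E F# G# A.
So we need the interval from G# up to A.
G# up to A is 1 semitone, a half step narrower than a major second, so the interval is minor.

minor 2nd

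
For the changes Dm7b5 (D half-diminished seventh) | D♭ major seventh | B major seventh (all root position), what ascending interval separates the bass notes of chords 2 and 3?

The roots are D♭ and B.
D♭ up to B is 10 semitones, a half step wider than a major sixth, so the interval is augmented.

augmented sixth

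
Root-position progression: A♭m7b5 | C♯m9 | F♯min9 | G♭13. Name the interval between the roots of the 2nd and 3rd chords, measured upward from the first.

The roots are C♯ and F♯.
Counting 4 letters and 5 half steps from C♯ gives a perfect fourth.

P4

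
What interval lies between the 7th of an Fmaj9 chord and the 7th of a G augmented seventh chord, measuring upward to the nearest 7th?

Fmaj9 has E as its 7th, and G augmented seventh has F as its 7th.
2 letter names make it a second; at 1 semitone (a half step narrower than major) the quality is minor.

minor 2nd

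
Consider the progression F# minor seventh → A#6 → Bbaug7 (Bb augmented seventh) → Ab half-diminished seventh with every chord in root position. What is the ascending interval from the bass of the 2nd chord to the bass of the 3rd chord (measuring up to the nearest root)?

diminished 2nd

The roots are A# and Bb.
A# up to Bb is 0 semitones, a whole step narrower than a major second, so the interval is diminished.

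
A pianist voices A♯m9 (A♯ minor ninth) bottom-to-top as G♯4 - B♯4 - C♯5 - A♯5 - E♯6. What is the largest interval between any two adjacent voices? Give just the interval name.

Adjacent intervals: G♯4→B♯4 = major third; B♯4→C♯5 = minor second; C♯5→A♯5 = major sixth; A♯5→E♯6 = perfect fifth.
The largest is C♯5 to A♯5, a major sixth (9 semitones).

major sixth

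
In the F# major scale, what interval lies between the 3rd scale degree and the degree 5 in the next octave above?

Spelling the F# major scale: F# G# A# B C# D# E#.
3rd scale degree = A#; 5th degree (up an octave) = C#.
10 letter names make it a tenth; at 15 semitones (a half step narrower than major) the quality is minor.

minor 10th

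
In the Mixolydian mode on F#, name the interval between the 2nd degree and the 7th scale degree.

minor sixth

Spelling the Mixolydian mode on F#: F# G# A# B C# D# E.
The 2nd degree is G# and the 7th scale degree is E.
6 letter names make it a sixth; at 8 semitones (a half step narrower than major) the quality is minor.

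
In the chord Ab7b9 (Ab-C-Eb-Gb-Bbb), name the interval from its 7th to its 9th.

So we need the interval from Gb up to Bbb.
From Gb to Bbb: 3 semitones over a third = minor.

minor third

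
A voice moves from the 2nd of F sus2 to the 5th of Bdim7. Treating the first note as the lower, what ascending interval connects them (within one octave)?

The 2nd of F sus2 is G; the 5th of Bdim7 is F.
7 letter names make it a seventh; at 10 semitones (a half step narrower than major) the quality is minor.

m7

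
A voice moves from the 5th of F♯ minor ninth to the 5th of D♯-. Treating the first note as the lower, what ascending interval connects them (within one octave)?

major sixth

F♯ minor ninth has C♯ as its 5th, and D♯- has A♯ as its 5th.
Counting 6 letters and 9 half steps from C♯ gives a major sixth.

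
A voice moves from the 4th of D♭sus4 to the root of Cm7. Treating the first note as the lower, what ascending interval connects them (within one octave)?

The 4th of D♭sus4 is G♭; the root of Cm7 is C.
G♭ up to C is 6 semitones, a half step wider than a perfect fourth, so the interval is augmented.

A4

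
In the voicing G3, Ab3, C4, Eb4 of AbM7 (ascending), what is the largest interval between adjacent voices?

major third

Adjacent intervals: G3→Ab3 = minor second; Ab3→C4 = major third; C4→Eb4 = minor third.
The largest is Ab3 to C4, a major third (4 semitones).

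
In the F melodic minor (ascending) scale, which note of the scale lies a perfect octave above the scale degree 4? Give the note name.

The scale is F G Ab Bb C D E.
The scale degree 4 is Bb; a perfect octave above that is Bb — scale degree 4.

Bb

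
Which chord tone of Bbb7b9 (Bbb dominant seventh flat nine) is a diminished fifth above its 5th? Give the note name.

Cbb

The chord tones of Bbb7b9 are Bbb Db Fb Abb Cbb.
The 5th is Fb. A diminished fifth above Fb is Cbb.
Cbb is the chord's 9th.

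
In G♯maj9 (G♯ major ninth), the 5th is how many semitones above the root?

7

Spelling the chord: G♯, B♯, D♯, F𝄪, A♯.
G♯ to D♯ is a perfect fifth: 7 semitones.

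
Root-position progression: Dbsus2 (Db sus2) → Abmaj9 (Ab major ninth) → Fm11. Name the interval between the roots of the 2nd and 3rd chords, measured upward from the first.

The roots are Ab and F.
Ab up to F spans 6 letter names and 9 semitones — a major sixth.

M6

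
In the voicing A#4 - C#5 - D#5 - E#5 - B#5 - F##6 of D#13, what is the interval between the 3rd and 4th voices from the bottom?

Those voices are D#5 and E#5.
Counting 2 letters and 2 half steps from D# gives a major second.

major second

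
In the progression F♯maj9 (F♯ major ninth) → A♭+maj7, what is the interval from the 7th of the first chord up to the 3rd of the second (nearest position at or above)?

The 7th of F♯maj9 (F♯ major ninth) is E♯; the 3rd of A♭+maj7 is C.
E♯ up to C is 7 semitones, a whole step narrower than a major sixth, so the interval is diminished.

diminished sixth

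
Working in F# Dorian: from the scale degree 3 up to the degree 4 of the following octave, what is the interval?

major ninth

The scale runs F# G# A B C# D# E.
So we need the interval from A up to B.
A up to B spans 9 letter names and 14 semitones — a major ninth.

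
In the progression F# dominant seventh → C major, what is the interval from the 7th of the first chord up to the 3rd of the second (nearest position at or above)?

perfect unison

The 7th of F# dominant seventh is E; the 3rd of C major is E.
E up to E spans 1 letter names and 0 semitones — a perfect unison.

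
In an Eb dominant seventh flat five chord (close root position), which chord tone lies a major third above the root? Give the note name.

Spelling the chord: Eb–G–Bbb–Db.
The root is Eb. A major third above Eb is G.
G is the chord's 3rd.

G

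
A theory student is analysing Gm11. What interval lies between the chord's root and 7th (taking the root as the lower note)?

The chord tones of G minor eleventh are G–Bb–D–F–A–C.
So we need the interval from G up to F.
From G to F: 10 semitones over a seventh = minor.

m7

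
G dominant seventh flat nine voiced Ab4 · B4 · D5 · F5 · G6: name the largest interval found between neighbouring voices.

Adjacent intervals: Ab4→B4 = augmented second; B4→D5 = minor third; D5→F5 = minor third; F5→G6 = major ninth.
The largest is F5 to G6, a major ninth (14 semitones).

major ninth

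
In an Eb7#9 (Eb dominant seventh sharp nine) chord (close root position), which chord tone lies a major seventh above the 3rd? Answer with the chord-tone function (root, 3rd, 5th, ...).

Eb7#9 (Eb dominant seventh sharp nine) is spelled Eb G Bb Db F#.
The 3rd is G. A major seventh above G is F#.
F# is the chord's 9th.

9th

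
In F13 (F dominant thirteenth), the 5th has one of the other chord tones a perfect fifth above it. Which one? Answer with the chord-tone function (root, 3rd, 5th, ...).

F13: F–A–C–Eb–G–D.
The 5th is C. A perfect fifth above C is G.
G is the chord's 9th.

9th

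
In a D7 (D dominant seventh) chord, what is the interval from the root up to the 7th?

minor 7th

D7 (D dominant seventh) is spelled D, F#, A, C.
That puts D below C.
From D to C: 10 semitones over a seventh = minor.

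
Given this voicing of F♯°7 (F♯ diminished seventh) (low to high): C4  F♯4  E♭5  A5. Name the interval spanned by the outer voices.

major thirteenth

The outer voices are C4 and A5.
Counting 13 letters and 21 half steps from C gives a major thirteenth.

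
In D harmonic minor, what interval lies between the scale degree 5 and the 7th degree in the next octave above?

Spelling D harmonic minor: D E F G A Bb C#.
So we need the interval from A up to C#.
A up to C# spans 10 letter names and 16 semitones — a major tenth.

major tenth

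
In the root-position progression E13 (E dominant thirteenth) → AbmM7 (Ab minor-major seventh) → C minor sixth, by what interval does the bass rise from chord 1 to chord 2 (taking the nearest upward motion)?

diminished 4th

The roots are E and Ab.
E up to Ab is 4 semitones, a half step narrower than a perfect fourth, so the interval is diminished.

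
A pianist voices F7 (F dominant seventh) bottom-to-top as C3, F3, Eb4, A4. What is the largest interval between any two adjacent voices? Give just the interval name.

Adjacent intervals: C3→F3 = perfect fourth; F3→Eb4 = minor seventh; Eb4→A4 = augmented fourth.
The largest is F3 to Eb4, a minor seventh (10 semitones).

m7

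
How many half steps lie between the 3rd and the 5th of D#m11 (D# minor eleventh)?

4

Spelling the chord: D#–F#–A#–C#–E#–G#.
F# to A# is a major third: 4 semitones.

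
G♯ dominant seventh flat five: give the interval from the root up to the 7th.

m7

G♯ dominant seventh flat five is spelled G♯–B♯–D–F♯.
That puts G♯ below F♯.
From G♯ to F♯: 10 semitones over a seventh = minor.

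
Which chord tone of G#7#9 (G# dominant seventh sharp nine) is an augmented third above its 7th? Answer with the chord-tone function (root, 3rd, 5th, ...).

9th

The chord tones of G#7#9 are G#, B#, D#, F#, A##.
The 7th is F#. An augmented third above F# is A##.
A## is the chord's 9th.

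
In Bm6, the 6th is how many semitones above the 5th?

2

Bmin6 is spelled B D F# G#.
F# to G# is a major second: 2 semitones.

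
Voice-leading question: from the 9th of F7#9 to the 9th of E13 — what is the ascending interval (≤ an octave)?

F7#9 has G♯ as its 9th, and E13 has F♯ as its 9th.
From G♯ to F♯: 10 semitones over a seventh = minor.

minor 7th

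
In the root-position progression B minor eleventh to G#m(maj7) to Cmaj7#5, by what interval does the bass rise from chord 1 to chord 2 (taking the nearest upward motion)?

The roots are B and G#.
Counting 6 letters and 9 half steps from B gives a major sixth.

major 6th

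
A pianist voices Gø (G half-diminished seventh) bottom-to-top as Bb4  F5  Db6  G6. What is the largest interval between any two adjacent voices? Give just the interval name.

Adjacent intervals: Bb4→F5 = perfect fifth; F5→Db6 = minor sixth; Db6→G6 = augmented fourth.
The largest is F5 to Db6, a minor sixth (8 semitones).

m6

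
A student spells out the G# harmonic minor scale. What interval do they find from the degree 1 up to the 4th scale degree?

The scale runs G# A# B C# D# E F##.
So we need the interval from G# up to C#.
G# up to C# spans 4 letter names and 5 semitones — a perfect fourth.

perfect 4th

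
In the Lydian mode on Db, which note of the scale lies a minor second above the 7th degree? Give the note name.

The scale is Db Eb F G Ab Bb C.
The 7th degree is C; a minor second above that is Db — scale degree 1.

Db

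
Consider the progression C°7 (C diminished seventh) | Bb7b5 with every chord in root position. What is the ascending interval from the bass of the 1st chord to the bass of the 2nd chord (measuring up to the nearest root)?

The roots are C and Bb.
From C to Bb: 10 semitones over a seventh = minor.

minor 7th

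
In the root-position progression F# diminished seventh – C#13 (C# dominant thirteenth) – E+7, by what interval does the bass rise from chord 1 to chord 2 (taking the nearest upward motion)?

perfect fifth

The roots are F# and C#.
Counting 5 letters and 7 half steps from F# gives a perfect fifth.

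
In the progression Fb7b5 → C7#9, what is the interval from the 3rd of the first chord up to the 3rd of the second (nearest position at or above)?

augmented fifth

Fb7b5 has Ab as its 3rd, and C7#9 has E as its 3rd.
From Ab to E: 8 semitones over a fifth = augmented.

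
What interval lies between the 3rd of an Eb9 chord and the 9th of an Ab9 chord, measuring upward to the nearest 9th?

m3

Eb9 has G as its 3rd, and Ab9 has Bb as its 9th.
G up to Bb is 3 semitones, a half step narrower than a major third, so the interval is minor.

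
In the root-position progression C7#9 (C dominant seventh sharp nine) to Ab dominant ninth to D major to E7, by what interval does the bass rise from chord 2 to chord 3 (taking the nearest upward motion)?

augmented fourth

The roots are Ab and D.
From Ab to D: 6 semitones over a fourth = augmented.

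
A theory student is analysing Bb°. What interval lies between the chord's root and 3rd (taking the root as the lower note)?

minor third

Bbdim is spelled Bb–Db–Fb.
That puts Bb below Db.
Bb up to Db is 3 semitones, a half step narrower than a major third, so the interval is minor.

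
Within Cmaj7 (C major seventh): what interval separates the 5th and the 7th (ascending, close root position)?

CΔ7 (C major seventh) is spelled C-E-G-B.
The 5th is G and the 7th is B.
From G to B is 4 semitones, exactly the major third.

major third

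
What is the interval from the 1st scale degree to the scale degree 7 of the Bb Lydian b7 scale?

minor seventh

Spelling the Bb Lydian b7 scale: Bb C D E F G Ab.
The 1st scale degree is Bb and the scale degree 7 is Ab.
Bb up to Ab is 10 semitones, a half step narrower than a major seventh, so the interval is minor.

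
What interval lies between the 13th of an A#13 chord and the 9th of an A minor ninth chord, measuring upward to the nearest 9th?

diminished fourth

A#13 has F## as its 13th, and A minor ninth has B as its 9th.
4 letter names make it a fourth; at 4 semitones (a half step narrower than perfect) the quality is diminished.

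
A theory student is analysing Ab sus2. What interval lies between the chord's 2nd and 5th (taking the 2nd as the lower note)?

The chord tones of Ab sus2 are Ab-Bb-Eb.
So we need the interval from Bb up to Eb.
From Bb to Eb is 5 semitones, exactly the perfect fourth.

perfect fourth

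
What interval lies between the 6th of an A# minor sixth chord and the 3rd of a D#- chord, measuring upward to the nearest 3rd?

diminished octave

The 6th of A# minor sixth is F##; the 3rd of D#- is F#.
From F## to F#: 11 semitones over an octave = diminished.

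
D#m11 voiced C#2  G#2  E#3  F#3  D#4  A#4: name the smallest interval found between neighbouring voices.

m2

Adjacent intervals: C#2→G#2 = perfect fifth; G#2→E#3 = major sixth; E#3→F#3 = minor second; F#3→D#4 = major sixth; D#4→A#4 = perfect fifth.
The smallest is E#3 to F#3, a minor second (1 semitone).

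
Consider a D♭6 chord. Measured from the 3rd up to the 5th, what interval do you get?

D♭6 is spelled D♭–F–A♭–B♭.
So we need the interval from F up to A♭.
From F to A♭: 3 semitones over a third = minor.

minor third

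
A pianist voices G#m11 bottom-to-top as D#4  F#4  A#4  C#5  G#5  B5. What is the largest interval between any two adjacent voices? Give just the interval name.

perfect fifth

Adjacent intervals: D#4→F#4 = minor third; F#4→A#4 = major third; A#4→C#5 = minor third; C#5→G#5 = perfect fifth; G#5→B5 = minor third.
The largest is C#5 to G#5, a perfect fifth (7 semitones).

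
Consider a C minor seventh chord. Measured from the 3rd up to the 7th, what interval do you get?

P5

C-7 is spelled C Eb G Bb.
So we need the interval from Eb up to Bb.
Counting 5 letters and 7 half steps from Eb gives a perfect fifth.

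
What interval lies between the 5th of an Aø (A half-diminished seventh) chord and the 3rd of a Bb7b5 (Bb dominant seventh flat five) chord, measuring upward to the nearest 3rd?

major seventh

The 5th of Aø (A half-diminished seventh) is Eb; the 3rd of Bb7b5 (Bb dominant seventh flat five) is D.
Eb up to D spans 7 letter names and 11 semitones — a major seventh.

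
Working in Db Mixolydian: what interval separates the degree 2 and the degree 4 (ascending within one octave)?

minor third

Db mixolydian: Db Eb F Gb Ab Bb Cb.
So we need the interval from Eb up to Gb.
Eb up to Gb is 3 semitones, a half step narrower than a major third, so the interval is minor.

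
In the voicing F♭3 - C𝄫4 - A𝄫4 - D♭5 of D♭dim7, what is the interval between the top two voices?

Those voices are A𝄫4 and D♭5.
From A𝄫 to D♭: 6 semitones over a fourth = augmented.

augmented fourth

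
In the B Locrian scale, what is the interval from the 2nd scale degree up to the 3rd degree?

M2

B locrian: B C D E F G A.
So we need the interval from C up to D.
C up to D spans 2 letter names and 2 semitones — a major second.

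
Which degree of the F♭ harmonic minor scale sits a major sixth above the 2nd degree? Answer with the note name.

Eb

The scale is F♭ G♭ A𝄫 B𝄫 C♭ D𝄫 E♭.
The 2nd degree is G♭; a major sixth above that is E♭ — scale degree 7.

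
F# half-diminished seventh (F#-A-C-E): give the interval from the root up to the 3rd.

minor 3rd

Root = F#; 3rd = A.
F# up to A is 3 semitones, a half step narrower than a major third, so the interval is minor.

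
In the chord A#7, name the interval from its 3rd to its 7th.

diminished fifth

Spelling the chord: A#, C##, E#, G#.
The 3rd is C## and the 7th is G#.
From C## to G#: 6 semitones over a fifth = diminished.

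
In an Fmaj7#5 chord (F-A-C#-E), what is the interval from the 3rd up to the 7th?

The 3rd is A and the 7th is E.
From A to E is 7 semitones, exactly the perfect fifth.

P5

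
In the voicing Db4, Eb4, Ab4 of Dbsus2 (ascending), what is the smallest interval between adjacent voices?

Adjacent intervals: Db4→Eb4 = major second; Eb4→Ab4 = perfect fourth.
The smallest is Db4 to Eb4, a major second (2 semitones).

M2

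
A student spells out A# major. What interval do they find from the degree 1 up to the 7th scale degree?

A# major: A# B# C## D# E# F## G##.
Degree 1 = A#; degree 7 = G##.
A# up to G## spans 7 letter names and 11 semitones — a major seventh.

major seventh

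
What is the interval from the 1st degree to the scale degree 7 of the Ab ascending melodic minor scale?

Ab melodic minor: Ab Bb Cb Db Eb F G.
1st degree = Ab; scale degree 7 = G.
Ab up to G spans 7 letter names and 11 semitones — a major seventh.

M7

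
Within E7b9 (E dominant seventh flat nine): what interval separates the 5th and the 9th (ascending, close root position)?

E7b9 is spelled E, G♯, B, D, F.
The 5th is B and the 9th is F.
5 letter names make it a fifth; at 6 semitones (a half step narrower than perfect) the quality is diminished.

diminished fifth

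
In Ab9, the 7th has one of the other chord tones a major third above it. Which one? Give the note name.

Ab9: Ab C Eb Gb Bb.
The 7th is Gb. A major third above Gb is Bb.
Bb is the chord's 9th.

Bb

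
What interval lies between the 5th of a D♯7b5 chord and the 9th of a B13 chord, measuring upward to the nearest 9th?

major 3rd

The 5th of D♯7b5 is A; the 9th of B13 is C♯.
From A to C♯ is 4 semitones, exactly the major third.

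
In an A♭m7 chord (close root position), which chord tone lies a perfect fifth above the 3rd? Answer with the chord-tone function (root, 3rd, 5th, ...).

7th

A♭ minor seventh: A♭-C♭-E♭-G♭.
The 3rd is C♭. A perfect fifth above C♭ is G♭.
G♭ is the chord's 7th.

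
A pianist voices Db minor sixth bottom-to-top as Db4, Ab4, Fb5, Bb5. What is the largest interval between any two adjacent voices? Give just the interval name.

Adjacent intervals: Db4→Ab4 = perfect fifth; Ab4→Fb5 = minor sixth; Fb5→Bb5 = augmented fourth.
The largest is Ab4 to Fb5, a minor sixth (8 semitones).

minor 6th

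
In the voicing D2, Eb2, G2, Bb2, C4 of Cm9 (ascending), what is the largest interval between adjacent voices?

major 9th

Adjacent intervals: D2→Eb2 = minor second; Eb2→G2 = major third; G2→Bb2 = minor third; Bb2→C4 = major ninth.
The largest is Bb2 to C4, a major ninth (14 semitones).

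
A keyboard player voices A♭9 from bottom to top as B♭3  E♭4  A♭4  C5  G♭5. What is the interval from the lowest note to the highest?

m13

The outer voices are B♭3 and G♭5.
13 letter names make it a thirteenth; at 20 semitones (a half step narrower than major) the quality is minor.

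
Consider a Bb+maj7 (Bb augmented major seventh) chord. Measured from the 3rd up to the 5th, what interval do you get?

The chord tones of Bbmaj7#5 (Bb augmented major seventh) are Bb D F# A.
That puts D below F#.
Counting 3 letters and 4 half steps from D gives a major third.

major third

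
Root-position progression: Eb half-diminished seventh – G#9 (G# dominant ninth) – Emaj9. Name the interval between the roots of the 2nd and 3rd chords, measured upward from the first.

The roots are G# and E.
G# up to E is 8 semitones, a half step narrower than a major sixth, so the interval is minor.

m6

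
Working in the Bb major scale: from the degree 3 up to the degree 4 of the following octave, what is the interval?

Bb major: Bb C D Eb F G A.
Degree 3 = D; scale degree 4 (up an octave) = Eb.
From D to Eb: 13 semitones over a ninth = minor.

minor ninth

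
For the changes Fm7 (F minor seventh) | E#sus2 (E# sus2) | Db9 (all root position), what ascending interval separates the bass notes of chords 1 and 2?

The roots are F and E#.
7 letter names make it a seventh; at 12 semitones (a half step wider than major) the quality is augmented.

augmented 7th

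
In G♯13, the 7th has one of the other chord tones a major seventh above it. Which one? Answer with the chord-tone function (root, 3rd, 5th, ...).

G♯ dominant thirteenth is spelled G♯ B♯ D♯ F♯ A♯ E♯.
The 7th is F♯. A major seventh above F♯ is E♯.
E♯ is the chord's 13th.

13th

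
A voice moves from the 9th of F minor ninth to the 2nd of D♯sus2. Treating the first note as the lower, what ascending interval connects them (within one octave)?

The 9th of F minor ninth is G; the 2nd of D♯sus2 is E♯.
G up to E♯ is 10 semitones, a half step wider than a major sixth, so the interval is augmented.

augmented 6th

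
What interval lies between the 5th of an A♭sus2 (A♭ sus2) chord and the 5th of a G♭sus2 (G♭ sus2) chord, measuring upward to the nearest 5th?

A♭sus2 (A♭ sus2) has E♭ as its 5th, and G♭sus2 (G♭ sus2) has D♭ as its 5th.
7 letter names make it a seventh; at 10 semitones (a half step narrower than major) the quality is minor.

m7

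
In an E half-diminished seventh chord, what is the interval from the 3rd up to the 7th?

E half-diminished seventh: E, G, Bb, D.
3rd = G; 7th = D.
Counting 5 letters and 7 half steps from G gives a perfect fifth.

perfect fifth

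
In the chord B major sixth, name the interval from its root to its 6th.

B6: B, D♯, F♯, G♯.
The root is B and the 6th is G♯.
From B to G♯ is 9 semitones, exactly the major sixth.

major sixth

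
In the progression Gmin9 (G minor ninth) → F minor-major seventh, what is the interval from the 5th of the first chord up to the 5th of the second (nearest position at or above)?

minor 7th

The 5th of Gmin9 (G minor ninth) is D; the 5th of F minor-major seventh is C.
D up to C is 10 semitones, a half step narrower than a major seventh, so the interval is minor.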